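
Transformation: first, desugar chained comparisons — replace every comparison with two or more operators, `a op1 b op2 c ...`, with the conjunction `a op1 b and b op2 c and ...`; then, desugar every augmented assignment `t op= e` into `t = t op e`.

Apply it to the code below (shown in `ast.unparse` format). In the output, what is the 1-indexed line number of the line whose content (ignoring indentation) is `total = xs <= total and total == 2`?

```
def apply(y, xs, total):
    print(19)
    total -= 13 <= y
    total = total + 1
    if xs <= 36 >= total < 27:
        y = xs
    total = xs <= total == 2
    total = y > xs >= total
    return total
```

Transformed code:
def apply(y, xs, total):
    print(19)
    total = total - (13 <= y)
    total = total + 1
    if xs <= 36 and 36 >= total and (total < 27):
        y = xs
    total = xs <= total and total == 2
    total = y > xs and xs >= total
    return total

7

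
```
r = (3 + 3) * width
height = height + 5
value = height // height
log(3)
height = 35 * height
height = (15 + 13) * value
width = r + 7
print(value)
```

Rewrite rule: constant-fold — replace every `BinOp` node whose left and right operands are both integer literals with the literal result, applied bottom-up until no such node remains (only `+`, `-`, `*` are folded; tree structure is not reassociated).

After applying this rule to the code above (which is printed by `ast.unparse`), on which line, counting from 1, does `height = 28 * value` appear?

Transformed code:
r = 6 * width
height = height + 5
value = height // height
log(3)
height = 35 * height
height = 28 * value
width = r + 7
print(value)

6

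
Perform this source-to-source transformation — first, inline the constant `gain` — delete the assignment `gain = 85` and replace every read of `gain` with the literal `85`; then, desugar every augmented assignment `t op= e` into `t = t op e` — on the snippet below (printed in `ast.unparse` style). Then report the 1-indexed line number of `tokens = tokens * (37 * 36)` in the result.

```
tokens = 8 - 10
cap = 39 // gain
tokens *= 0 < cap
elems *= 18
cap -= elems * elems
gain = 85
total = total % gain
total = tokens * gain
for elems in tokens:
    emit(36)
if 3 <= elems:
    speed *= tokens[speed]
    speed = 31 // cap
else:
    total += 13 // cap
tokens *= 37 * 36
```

Transformed code:
tokens = 8 - 10
cap = 39 // 85
tokens = tokens * (0 < cap)
elems = elems * 18
cap = cap - elems * elems
total = total % 85
total = tokens * 85
for elems in tokens:
    emit(36)
if 3 <= elems:
    speed = speed * tokens[speed]
    speed = 31 // cap
else:
    total = total + 13 // cap
tokens = tokens * (37 * 36)

15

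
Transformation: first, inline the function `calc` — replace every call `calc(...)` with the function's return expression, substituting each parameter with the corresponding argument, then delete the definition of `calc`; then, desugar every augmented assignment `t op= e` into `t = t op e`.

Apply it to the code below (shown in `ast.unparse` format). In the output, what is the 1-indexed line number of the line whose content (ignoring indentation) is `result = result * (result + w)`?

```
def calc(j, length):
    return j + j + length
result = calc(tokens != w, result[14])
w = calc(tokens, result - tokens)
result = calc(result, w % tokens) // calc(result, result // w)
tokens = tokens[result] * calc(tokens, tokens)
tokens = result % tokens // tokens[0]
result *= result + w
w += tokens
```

6

Transformed code:
result = (tokens != w) + (tokens != w) + result[14]
w = tokens + tokens + (result - tokens)
result = (result + result + w % tokens) // (result + result + result // w)
tokens = tokens[result] * (tokens + tokens + tokens)
tokens = result % tokens // tokens[0]
result = result * (result + w)
w = w + tokens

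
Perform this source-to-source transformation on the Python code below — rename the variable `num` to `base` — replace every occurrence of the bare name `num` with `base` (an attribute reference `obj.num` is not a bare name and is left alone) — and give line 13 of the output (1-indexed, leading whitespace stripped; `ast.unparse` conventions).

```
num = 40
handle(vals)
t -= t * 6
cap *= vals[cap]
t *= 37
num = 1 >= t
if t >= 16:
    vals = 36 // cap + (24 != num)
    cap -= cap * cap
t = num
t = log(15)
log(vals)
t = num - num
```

Transformed code:
base = 40
handle(vals)
t -= t * 6
cap *= vals[cap]
t *= 37
base = 1 >= t
if t >= 16:
    vals = 36 // cap + (24 != base)
    cap -= cap * cap
t = base
t = log(15)
log(vals)
t = base - base

t = base - base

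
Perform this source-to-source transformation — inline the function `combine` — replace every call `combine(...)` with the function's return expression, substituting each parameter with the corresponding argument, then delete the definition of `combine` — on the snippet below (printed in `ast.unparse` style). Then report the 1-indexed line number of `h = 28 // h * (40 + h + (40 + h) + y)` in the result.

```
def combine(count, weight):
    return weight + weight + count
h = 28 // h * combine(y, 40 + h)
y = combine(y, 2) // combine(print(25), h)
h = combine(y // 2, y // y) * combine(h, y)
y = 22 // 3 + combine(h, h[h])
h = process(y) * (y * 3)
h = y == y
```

1

Transformed code:
h = 28 // h * (40 + h + (40 + h) + y)
y = (2 + 2 + y) // (h + h + print(25))
h = (y // y + y // y + y // 2) * (y + y + h)
y = 22 // 3 + (h[h] + h[h] + h)
h = process(y) * (y * 3)
h = y == y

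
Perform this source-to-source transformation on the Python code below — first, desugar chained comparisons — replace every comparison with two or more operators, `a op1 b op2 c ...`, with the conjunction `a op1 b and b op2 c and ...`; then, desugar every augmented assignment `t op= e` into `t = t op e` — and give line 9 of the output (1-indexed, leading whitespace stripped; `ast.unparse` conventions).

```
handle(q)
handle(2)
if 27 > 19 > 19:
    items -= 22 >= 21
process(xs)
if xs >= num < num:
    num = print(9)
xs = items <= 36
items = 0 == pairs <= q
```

Transformed code:
handle(q)
handle(2)
if 27 > 19 and 19 > 19:
    items = items - (22 >= 21)
process(xs)
if xs >= num and num < num:
    num = print(9)
xs = items <= 36
items = 0 == pairs and pairs <= q

items = 0 == pairs and pairs <= q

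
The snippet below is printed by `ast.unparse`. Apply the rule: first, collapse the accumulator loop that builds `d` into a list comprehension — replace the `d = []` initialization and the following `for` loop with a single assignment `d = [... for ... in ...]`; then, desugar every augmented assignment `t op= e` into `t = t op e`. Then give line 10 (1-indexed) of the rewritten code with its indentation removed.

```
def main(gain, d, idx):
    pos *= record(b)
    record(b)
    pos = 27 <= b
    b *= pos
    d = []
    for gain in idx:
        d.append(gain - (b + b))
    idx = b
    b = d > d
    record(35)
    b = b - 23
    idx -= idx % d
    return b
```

Transformed code:
def main(gain, d, idx):
    pos = pos * record(b)
    record(b)
    pos = 27 <= b
    b = b * pos
    d = [gain - (b + b) for gain in idx]
    idx = b
    b = d > d
    record(35)
    b = b - 23
    idx = idx - idx % d
    return b

b = b - 23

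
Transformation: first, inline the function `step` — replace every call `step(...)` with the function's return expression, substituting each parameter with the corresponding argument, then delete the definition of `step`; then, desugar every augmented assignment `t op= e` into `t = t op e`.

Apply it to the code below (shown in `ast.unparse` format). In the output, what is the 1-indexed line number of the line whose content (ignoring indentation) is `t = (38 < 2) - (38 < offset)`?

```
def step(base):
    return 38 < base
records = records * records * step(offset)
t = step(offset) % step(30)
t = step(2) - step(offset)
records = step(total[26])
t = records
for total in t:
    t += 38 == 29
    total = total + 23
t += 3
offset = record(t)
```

3

Transformed code:
records = records * records * (38 < offset)
t = (38 < offset) % (38 < 30)
t = (38 < 2) - (38 < offset)
records = 38 < total[26]
t = records
for total in t:
    t = t + (38 == 29)
    total = total + 23
t = t + 3
offset = record(t)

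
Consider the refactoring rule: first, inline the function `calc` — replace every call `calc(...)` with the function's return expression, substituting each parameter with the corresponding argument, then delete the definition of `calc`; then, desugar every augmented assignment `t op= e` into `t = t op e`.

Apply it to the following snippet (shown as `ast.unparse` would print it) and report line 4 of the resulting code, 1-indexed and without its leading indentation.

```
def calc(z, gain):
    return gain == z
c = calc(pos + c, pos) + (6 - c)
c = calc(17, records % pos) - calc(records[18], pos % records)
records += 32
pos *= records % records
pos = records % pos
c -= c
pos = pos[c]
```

Transformed code:
c = (pos == pos + c) + (6 - c)
c = (records % pos == 17) - (pos % records == records[18])
records = records + 32
pos = pos * (records % records)
pos = records % pos
c = c - c
pos = pos[c]

pos = pos * (records % records)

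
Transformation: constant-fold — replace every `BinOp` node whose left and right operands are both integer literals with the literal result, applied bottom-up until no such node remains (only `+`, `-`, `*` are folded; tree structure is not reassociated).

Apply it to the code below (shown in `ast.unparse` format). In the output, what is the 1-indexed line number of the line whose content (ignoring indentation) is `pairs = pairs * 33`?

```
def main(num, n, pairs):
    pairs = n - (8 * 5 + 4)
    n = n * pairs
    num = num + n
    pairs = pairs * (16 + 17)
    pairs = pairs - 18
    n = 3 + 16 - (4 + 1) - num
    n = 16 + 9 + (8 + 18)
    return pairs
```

Transformed code:
def main(num, n, pairs):
    pairs = n - 44
    n = n * pairs
    num = num + n
    pairs = pairs * 33
    pairs = pairs - 18
    n = 14 - num
    n = 51
    return pairs

5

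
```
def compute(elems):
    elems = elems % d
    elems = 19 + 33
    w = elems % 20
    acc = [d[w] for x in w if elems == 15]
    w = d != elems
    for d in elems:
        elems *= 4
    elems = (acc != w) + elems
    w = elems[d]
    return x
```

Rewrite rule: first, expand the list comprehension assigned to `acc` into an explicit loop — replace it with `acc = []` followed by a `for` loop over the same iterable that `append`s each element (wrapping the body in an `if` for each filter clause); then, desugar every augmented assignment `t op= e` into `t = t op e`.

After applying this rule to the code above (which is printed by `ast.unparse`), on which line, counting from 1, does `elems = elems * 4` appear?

Transformed code:
def compute(elems):
    elems = elems % d
    elems = 19 + 33
    w = elems % 20
    acc = []
    for x in w:
        if elems == 15:
            acc.append(d[w])
    w = d != elems
    for d in elems:
        elems = elems * 4
    elems = (acc != w) + elems
    w = elems[d]
    return x

11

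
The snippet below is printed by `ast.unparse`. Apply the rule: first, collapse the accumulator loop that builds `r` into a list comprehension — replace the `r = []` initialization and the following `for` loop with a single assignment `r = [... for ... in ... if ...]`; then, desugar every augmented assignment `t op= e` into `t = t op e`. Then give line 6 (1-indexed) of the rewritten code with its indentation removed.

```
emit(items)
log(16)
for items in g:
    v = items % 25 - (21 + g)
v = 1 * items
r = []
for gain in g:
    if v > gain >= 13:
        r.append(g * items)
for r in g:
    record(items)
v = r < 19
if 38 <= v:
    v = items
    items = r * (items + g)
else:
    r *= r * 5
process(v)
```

r = [g * items for gain in g if v > gain >= 13]

Transformed code:
emit(items)
log(16)
for items in g:
    v = items % 25 - (21 + g)
v = 1 * items
r = [g * items for gain in g if v > gain >= 13]
for r in g:
    record(items)
v = r < 19
if 38 <= v:
    v = items
    items = r * (items + g)
else:
    r = r * (r * 5)
process(v)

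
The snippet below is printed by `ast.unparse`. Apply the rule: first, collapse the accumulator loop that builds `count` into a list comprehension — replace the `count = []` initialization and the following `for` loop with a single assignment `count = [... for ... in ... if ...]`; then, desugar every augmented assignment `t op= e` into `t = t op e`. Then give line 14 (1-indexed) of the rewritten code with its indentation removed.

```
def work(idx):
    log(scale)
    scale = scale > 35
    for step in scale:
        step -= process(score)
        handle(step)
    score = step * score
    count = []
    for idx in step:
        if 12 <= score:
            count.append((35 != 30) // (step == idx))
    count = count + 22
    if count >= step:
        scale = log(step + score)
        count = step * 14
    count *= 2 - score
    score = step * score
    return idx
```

Transformed code:
def work(idx):
    log(scale)
    scale = scale > 35
    for step in scale:
        step = step - process(score)
        handle(step)
    score = step * score
    count = [(35 != 30) // (step == idx) for idx in step if 12 <= score]
    count = count + 22
    if count >= step:
        scale = log(step + score)
        count = step * 14
    count = count * (2 - score)
    score = step * score
    return idx

score = step * score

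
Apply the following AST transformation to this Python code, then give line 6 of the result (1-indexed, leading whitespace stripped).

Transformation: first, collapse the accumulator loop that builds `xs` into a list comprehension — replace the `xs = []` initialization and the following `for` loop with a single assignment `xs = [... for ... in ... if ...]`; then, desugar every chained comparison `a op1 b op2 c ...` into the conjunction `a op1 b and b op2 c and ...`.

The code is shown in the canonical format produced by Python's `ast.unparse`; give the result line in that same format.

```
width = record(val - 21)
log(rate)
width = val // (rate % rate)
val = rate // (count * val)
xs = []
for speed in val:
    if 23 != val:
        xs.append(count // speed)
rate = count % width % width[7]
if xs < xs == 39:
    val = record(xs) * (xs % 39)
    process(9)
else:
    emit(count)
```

Transformed code:
width = record(val - 21)
log(rate)
width = val // (rate % rate)
val = rate // (count * val)
xs = [count // speed for speed in val if 23 != val]
rate = count % width % width[7]
if xs < xs and xs == 39:
    val = record(xs) * (xs % 39)
    process(9)
else:
    emit(count)

rate = count % width % width[7]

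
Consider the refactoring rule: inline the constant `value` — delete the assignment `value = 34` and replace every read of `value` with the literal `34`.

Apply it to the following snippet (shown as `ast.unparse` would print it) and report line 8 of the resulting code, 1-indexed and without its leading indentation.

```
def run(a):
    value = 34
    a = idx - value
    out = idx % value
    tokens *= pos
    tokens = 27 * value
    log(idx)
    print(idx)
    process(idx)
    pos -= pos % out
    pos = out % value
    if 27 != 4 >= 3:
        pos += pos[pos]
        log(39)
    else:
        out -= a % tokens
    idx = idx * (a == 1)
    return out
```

process(idx)

Transformed code:
def run(a):
    a = idx - 34
    out = idx % 34
    tokens *= pos
    tokens = 27 * 34
    log(idx)
    print(idx)
    process(idx)
    pos -= pos % out
    pos = out % 34
    if 27 != 4 >= 3:
        pos += pos[pos]
        log(39)
    else:
        out -= a % tokens
    idx = idx * (a == 1)
    return out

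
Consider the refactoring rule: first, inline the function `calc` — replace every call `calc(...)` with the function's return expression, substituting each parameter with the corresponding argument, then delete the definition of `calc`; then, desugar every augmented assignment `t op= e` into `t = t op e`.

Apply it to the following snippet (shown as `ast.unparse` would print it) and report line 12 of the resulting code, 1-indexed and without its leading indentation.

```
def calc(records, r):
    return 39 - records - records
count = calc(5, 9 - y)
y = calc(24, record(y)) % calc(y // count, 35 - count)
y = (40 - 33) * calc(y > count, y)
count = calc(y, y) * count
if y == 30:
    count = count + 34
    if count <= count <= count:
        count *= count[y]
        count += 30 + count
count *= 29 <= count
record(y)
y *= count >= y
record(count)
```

y = y * (count >= y)

Transformed code:
count = 39 - 5 - 5
y = (39 - 24 - 24) % (39 - y // count - y // count)
y = (40 - 33) * (39 - (y > count) - (y > count))
count = (39 - y - y) * count
if y == 30:
    count = count + 34
    if count <= count <= count:
        count = count * count[y]
        count = count + (30 + count)
count = count * (29 <= count)
record(y)
y = y * (count >= y)
record(count)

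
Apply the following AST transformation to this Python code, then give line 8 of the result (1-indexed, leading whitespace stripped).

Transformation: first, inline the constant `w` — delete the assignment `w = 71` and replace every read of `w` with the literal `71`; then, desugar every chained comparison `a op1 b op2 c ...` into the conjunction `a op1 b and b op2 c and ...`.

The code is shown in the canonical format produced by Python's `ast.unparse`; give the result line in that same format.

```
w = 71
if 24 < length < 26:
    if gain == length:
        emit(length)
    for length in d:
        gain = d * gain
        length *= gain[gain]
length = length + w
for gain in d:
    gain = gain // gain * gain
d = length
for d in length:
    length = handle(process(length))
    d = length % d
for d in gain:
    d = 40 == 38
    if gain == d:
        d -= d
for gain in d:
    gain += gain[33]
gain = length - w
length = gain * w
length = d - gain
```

Transformed code:
if 24 < length and length < 26:
    if gain == length:
        emit(length)
    for length in d:
        gain = d * gain
        length *= gain[gain]
length = length + 71
for gain in d:
    gain = gain // gain * gain
d = length
for d in length:
    length = handle(process(length))
    d = length % d
for d in gain:
    d = 40 == 38
    if gain == d:
        d -= d
for gain in d:
    gain += gain[33]
gain = length - 71
length = gain * 71
length = d - gain

for gain in d:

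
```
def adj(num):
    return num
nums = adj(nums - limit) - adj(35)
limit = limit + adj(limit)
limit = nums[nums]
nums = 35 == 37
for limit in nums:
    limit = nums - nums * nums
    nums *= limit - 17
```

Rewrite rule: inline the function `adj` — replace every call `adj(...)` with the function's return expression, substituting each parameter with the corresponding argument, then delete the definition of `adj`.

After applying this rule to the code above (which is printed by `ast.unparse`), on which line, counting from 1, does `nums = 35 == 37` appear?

4

Transformed code:
nums = nums - limit - 35
limit = limit + limit
limit = nums[nums]
nums = 35 == 37
for limit in nums:
    limit = nums - nums * nums
    nums *= limit - 17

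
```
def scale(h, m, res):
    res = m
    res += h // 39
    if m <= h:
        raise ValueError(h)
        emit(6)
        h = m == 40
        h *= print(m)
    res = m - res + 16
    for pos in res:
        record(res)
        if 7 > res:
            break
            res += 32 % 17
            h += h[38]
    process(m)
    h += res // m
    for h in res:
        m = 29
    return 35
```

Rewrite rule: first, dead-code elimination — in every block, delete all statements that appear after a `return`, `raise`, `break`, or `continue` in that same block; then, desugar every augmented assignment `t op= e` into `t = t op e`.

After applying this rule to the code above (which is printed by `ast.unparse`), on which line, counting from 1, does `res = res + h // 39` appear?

Transformed code:
def scale(h, m, res):
    res = m
    res = res + h // 39
    if m <= h:
        raise ValueError(h)
    res = m - res + 16
    for pos in res:
        record(res)
        if 7 > res:
            break
    process(m)
    h = h + res // m
    for h in res:
        m = 29
    return 35

3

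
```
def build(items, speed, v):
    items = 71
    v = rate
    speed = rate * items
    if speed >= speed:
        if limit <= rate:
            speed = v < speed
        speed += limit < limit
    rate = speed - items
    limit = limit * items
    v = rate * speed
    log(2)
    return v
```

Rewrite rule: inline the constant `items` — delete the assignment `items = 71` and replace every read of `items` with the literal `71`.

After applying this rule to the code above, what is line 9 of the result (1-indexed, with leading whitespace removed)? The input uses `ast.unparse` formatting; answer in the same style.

limit = limit * 71

Transformed code:
def build(items, speed, v):
    v = rate
    speed = rate * 71
    if speed >= speed:
        if limit <= rate:
            speed = v < speed
        speed += limit < limit
    rate = speed - 71
    limit = limit * 71
    v = rate * speed
    log(2)
    return v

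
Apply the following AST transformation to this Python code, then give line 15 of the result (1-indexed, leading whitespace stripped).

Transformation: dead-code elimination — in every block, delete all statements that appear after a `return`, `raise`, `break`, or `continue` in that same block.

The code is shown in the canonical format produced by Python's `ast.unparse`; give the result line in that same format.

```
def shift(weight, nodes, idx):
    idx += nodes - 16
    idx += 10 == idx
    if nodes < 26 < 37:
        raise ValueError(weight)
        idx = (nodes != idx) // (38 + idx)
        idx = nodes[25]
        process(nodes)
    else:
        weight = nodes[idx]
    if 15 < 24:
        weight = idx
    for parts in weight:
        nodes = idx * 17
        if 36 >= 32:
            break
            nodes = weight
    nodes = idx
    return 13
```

Transformed code:
def shift(weight, nodes, idx):
    idx += nodes - 16
    idx += 10 == idx
    if nodes < 26 < 37:
        raise ValueError(weight)
    else:
        weight = nodes[idx]
    if 15 < 24:
        weight = idx
    for parts in weight:
        nodes = idx * 17
        if 36 >= 32:
            break
    nodes = idx
    return 13

return 13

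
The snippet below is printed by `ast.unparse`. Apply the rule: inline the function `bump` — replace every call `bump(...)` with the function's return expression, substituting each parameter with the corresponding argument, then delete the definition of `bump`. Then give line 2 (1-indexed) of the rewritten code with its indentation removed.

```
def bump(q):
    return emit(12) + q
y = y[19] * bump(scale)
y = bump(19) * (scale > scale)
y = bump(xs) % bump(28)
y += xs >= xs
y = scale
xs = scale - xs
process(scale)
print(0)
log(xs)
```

Transformed code:
y = y[19] * (emit(12) + scale)
y = (emit(12) + 19) * (scale > scale)
y = (emit(12) + xs) % (emit(12) + 28)
y += xs >= xs
y = scale
xs = scale - xs
process(scale)
print(0)
log(xs)

y = (emit(12) + 19) * (scale > scale)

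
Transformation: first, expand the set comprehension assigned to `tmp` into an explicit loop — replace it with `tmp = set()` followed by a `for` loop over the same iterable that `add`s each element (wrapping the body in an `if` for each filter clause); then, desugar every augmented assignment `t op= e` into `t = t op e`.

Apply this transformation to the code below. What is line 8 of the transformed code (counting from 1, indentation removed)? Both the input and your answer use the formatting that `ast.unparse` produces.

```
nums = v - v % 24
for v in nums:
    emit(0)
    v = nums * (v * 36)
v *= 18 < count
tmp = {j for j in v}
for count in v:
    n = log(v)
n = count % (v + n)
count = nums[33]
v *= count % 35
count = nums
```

Transformed code:
nums = v - v % 24
for v in nums:
    emit(0)
    v = nums * (v * 36)
v = v * (18 < count)
tmp = set()
for j in v:
    tmp.add(j)
for count in v:
    n = log(v)
n = count % (v + n)
count = nums[33]
v = v * (count % 35)
count = nums

tmp.add(j)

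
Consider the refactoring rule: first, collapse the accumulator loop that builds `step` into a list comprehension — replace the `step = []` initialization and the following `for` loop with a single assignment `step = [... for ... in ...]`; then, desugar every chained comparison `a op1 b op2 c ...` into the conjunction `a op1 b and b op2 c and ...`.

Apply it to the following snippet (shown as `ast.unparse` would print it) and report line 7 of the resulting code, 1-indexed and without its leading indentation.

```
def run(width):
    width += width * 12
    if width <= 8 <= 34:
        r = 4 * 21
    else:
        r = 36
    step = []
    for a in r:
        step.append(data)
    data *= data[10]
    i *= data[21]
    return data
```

step = [data for a in r]

Transformed code:
def run(width):
    width += width * 12
    if width <= 8 and 8 <= 34:
        r = 4 * 21
    else:
        r = 36
    step = [data for a in r]
    data *= data[10]
    i *= data[21]
    return data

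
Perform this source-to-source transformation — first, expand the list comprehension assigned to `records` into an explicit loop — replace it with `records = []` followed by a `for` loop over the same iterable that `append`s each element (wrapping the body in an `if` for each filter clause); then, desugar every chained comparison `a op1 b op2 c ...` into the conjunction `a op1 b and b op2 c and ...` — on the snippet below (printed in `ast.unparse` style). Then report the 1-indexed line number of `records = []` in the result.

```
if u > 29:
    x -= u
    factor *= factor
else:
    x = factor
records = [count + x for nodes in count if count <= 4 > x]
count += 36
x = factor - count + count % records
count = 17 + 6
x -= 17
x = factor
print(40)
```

6

Transformed code:
if u > 29:
    x -= u
    factor *= factor
else:
    x = factor
records = []
for nodes in count:
    if count <= 4 and 4 > x:
        records.append(count + x)
count += 36
x = factor - count + count % records
count = 17 + 6
x -= 17
x = factor
print(40)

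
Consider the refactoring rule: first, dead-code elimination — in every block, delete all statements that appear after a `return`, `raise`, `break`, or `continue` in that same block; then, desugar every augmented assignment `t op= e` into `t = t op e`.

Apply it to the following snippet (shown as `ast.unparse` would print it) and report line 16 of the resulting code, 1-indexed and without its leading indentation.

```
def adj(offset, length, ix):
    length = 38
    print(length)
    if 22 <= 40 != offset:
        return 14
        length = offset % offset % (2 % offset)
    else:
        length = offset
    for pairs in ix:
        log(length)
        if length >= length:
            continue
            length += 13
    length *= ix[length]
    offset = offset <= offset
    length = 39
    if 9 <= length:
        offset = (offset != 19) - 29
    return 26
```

Transformed code:
def adj(offset, length, ix):
    length = 38
    print(length)
    if 22 <= 40 != offset:
        return 14
    else:
        length = offset
    for pairs in ix:
        log(length)
        if length >= length:
            continue
    length = length * ix[length]
    offset = offset <= offset
    length = 39
    if 9 <= length:
        offset = (offset != 19) - 29
    return 26

offset = (offset != 19) - 29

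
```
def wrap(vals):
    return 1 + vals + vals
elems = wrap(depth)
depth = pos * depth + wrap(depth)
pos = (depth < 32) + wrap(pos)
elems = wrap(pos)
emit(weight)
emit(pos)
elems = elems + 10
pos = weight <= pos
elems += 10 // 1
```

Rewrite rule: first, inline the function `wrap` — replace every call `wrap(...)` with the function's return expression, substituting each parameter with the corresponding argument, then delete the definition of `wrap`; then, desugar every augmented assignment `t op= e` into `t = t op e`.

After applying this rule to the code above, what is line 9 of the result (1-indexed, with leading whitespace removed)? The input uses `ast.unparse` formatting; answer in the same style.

elems = elems + 10 // 1

Transformed code:
elems = 1 + depth + depth
depth = pos * depth + (1 + depth + depth)
pos = (depth < 32) + (1 + pos + pos)
elems = 1 + pos + pos
emit(weight)
emit(pos)
elems = elems + 10
pos = weight <= pos
elems = elems + 10 // 1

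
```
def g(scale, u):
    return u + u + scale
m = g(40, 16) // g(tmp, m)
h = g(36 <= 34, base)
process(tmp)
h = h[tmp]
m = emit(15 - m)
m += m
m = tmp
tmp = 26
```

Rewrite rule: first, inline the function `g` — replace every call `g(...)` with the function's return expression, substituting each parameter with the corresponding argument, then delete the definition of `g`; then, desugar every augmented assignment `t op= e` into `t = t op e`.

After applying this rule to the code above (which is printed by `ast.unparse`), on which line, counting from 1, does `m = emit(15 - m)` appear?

Transformed code:
m = (16 + 16 + 40) // (m + m + tmp)
h = base + base + (36 <= 34)
process(tmp)
h = h[tmp]
m = emit(15 - m)
m = m + m
m = tmp
tmp = 26

5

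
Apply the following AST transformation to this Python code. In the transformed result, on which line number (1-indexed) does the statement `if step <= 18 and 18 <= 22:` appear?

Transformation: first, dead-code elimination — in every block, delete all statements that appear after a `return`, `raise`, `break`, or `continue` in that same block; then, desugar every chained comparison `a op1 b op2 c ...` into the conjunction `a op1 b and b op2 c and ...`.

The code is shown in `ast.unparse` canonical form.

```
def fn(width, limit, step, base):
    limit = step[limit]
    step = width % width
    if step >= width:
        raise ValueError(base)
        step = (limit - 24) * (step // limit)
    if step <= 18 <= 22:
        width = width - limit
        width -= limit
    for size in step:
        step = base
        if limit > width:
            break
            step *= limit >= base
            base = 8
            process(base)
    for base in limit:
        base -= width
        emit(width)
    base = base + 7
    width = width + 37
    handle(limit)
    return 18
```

6

Transformed code:
def fn(width, limit, step, base):
    limit = step[limit]
    step = width % width
    if step >= width:
        raise ValueError(base)
    if step <= 18 and 18 <= 22:
        width = width - limit
        width -= limit
    for size in step:
        step = base
        if limit > width:
            break
    for base in limit:
        base -= width
        emit(width)
    base = base + 7
    width = width + 37
    handle(limit)
    return 18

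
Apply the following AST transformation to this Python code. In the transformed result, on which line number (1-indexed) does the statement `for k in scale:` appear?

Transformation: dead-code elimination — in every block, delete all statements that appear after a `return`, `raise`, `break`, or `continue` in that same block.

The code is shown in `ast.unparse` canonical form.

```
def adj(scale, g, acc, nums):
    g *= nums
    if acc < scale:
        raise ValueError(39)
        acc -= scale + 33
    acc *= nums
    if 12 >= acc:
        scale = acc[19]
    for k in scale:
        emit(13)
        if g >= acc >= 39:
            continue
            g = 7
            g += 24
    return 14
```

Transformed code:
def adj(scale, g, acc, nums):
    g *= nums
    if acc < scale:
        raise ValueError(39)
    acc *= nums
    if 12 >= acc:
        scale = acc[19]
    for k in scale:
        emit(13)
        if g >= acc >= 39:
            continue
    return 14

8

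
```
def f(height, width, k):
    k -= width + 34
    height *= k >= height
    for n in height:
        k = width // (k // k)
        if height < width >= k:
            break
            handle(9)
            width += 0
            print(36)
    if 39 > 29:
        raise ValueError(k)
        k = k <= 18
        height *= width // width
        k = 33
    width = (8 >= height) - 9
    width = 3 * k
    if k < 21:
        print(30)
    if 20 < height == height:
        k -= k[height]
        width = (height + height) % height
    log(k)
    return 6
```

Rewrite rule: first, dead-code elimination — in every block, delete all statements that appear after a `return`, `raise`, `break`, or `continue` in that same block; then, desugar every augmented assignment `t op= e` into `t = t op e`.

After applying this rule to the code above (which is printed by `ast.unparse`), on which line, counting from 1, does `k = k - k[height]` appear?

Transformed code:
def f(height, width, k):
    k = k - (width + 34)
    height = height * (k >= height)
    for n in height:
        k = width // (k // k)
        if height < width >= k:
            break
    if 39 > 29:
        raise ValueError(k)
    width = (8 >= height) - 9
    width = 3 * k
    if k < 21:
        print(30)
    if 20 < height == height:
        k = k - k[height]
        width = (height + height) % height
    log(k)
    return 6

15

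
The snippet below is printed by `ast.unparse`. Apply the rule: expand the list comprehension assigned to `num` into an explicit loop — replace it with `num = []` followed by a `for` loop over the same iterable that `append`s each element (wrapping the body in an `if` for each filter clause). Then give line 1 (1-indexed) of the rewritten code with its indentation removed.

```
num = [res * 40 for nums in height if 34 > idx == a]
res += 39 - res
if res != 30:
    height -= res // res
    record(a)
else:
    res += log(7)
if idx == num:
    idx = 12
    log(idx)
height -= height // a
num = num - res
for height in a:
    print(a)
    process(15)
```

num = []

Transformed code:
num = []
for nums in height:
    if 34 > idx == a:
        num.append(res * 40)
res += 39 - res
if res != 30:
    height -= res // res
    record(a)
else:
    res += log(7)
if idx == num:
    idx = 12
    log(idx)
height -= height // a
num = num - res
for height in a:
    print(a)
    process(15)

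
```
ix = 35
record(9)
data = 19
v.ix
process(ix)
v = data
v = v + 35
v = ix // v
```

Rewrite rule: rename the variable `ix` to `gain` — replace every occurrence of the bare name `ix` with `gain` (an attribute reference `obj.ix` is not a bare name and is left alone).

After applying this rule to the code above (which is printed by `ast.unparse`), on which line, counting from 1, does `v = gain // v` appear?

Transformed code:
gain = 35
record(9)
data = 19
v.ix
process(gain)
v = data
v = v + 35
v = gain // v

8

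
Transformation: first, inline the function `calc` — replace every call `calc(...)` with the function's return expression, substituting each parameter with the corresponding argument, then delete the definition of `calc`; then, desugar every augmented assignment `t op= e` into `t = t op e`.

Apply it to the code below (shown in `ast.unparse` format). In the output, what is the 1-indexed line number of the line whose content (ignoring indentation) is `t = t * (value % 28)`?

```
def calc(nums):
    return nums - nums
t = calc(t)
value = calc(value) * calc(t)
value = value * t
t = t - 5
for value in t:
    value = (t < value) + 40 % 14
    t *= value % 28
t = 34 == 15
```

Transformed code:
t = t - t
value = (value - value) * (t - t)
value = value * t
t = t - 5
for value in t:
    value = (t < value) + 40 % 14
    t = t * (value % 28)
t = 34 == 15

7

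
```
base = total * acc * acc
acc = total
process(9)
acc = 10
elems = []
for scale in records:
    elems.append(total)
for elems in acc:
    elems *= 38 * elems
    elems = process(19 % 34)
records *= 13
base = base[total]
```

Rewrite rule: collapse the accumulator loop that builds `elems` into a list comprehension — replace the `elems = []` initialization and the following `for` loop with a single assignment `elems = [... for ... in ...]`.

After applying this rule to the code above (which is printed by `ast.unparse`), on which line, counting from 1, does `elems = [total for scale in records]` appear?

5

Transformed code:
base = total * acc * acc
acc = total
process(9)
acc = 10
elems = [total for scale in records]
for elems in acc:
    elems *= 38 * elems
    elems = process(19 % 34)
records *= 13
base = base[total]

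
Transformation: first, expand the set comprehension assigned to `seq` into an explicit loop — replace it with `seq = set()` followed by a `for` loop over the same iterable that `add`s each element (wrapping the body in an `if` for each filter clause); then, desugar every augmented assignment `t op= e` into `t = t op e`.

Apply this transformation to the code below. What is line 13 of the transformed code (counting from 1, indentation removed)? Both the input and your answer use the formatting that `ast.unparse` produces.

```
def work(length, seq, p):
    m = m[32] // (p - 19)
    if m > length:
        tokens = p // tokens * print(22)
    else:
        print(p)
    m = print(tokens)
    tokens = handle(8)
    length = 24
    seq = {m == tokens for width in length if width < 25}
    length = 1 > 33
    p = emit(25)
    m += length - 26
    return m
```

Transformed code:
def work(length, seq, p):
    m = m[32] // (p - 19)
    if m > length:
        tokens = p // tokens * print(22)
    else:
        print(p)
    m = print(tokens)
    tokens = handle(8)
    length = 24
    seq = set()
    for width in length:
        if width < 25:
            seq.add(m == tokens)
    length = 1 > 33
    p = emit(25)
    m = m + (length - 26)
    return m

seq.add(m == tokens)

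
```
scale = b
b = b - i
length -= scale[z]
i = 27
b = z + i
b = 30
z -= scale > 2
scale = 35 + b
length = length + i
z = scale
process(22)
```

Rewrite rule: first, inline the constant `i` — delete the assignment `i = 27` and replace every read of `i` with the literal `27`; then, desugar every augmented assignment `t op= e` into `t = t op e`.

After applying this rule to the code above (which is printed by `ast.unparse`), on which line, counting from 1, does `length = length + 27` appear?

8

Transformed code:
scale = b
b = b - 27
length = length - scale[z]
b = z + 27
b = 30
z = z - (scale > 2)
scale = 35 + b
length = length + 27
z = scale
process(22)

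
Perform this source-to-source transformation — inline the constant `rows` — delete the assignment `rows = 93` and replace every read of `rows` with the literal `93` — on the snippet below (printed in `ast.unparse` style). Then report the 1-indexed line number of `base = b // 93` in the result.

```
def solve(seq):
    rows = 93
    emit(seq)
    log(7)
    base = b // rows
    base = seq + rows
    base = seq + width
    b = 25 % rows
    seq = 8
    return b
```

Transformed code:
def solve(seq):
    emit(seq)
    log(7)
    base = b // 93
    base = seq + 93
    base = seq + width
    b = 25 % 93
    seq = 8
    return b

4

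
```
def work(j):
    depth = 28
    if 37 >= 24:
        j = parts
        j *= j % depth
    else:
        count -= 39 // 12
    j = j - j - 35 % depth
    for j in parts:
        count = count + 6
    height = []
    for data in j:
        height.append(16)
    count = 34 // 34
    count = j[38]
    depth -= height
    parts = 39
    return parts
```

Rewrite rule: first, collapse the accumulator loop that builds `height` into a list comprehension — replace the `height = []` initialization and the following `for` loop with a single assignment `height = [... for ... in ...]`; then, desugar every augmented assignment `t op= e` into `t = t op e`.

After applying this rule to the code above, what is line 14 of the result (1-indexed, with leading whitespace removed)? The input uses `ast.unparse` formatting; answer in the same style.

Transformed code:
def work(j):
    depth = 28
    if 37 >= 24:
        j = parts
        j = j * (j % depth)
    else:
        count = count - 39 // 12
    j = j - j - 35 % depth
    for j in parts:
        count = count + 6
    height = [16 for data in j]
    count = 34 // 34
    count = j[38]
    depth = depth - height
    parts = 39
    return parts

depth = depth - height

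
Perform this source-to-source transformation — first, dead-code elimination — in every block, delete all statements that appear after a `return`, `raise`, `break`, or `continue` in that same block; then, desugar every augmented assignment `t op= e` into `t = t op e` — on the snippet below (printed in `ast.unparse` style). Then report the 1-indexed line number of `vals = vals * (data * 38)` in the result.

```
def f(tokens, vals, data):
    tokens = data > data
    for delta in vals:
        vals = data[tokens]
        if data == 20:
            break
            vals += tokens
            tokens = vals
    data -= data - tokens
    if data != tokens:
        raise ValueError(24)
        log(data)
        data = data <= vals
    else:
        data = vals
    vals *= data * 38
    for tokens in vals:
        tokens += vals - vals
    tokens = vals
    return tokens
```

Transformed code:
def f(tokens, vals, data):
    tokens = data > data
    for delta in vals:
        vals = data[tokens]
        if data == 20:
            break
    data = data - (data - tokens)
    if data != tokens:
        raise ValueError(24)
    else:
        data = vals
    vals = vals * (data * 38)
    for tokens in vals:
        tokens = tokens + (vals - vals)
    tokens = vals
    return tokens

12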